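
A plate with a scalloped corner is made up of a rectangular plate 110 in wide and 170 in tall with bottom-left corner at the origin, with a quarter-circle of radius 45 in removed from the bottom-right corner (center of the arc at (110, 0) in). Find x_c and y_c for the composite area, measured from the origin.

x_c = 51.66 in, y_c = 91.13 in

plate: A = 110 × 170 = 18700.00, centroid at (55.00, 85.00).
removed quarter-circle: A = −¼π·45² = -1590.43, centroid at (90.90, 19.10).
ΣA = 17109.57 in², ΣAx_c = 883927.56 in³, ΣAy_c = 1559125.00 in³.
x_c = 883927.56/17109.57 = 51.66 in; y_c = 1559125.00/17109.57 = 91.13 in.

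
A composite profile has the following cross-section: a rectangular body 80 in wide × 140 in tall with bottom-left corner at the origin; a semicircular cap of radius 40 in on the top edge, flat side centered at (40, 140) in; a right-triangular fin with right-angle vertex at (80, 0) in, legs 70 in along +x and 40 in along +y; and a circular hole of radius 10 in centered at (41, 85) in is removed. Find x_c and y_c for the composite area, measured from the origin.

Part | A | x̄ᵢ | ȳᵢ | A·x̄ᵢ | A·ȳᵢ
rectangular body | 11200.00 | 40.00 | 70.00 | 448000.00 | 784000.00
semicircular top | 2513.27 | 40.00 | 156.98 | 100530.96 | 394525.04
triangular fin | 1400.00 | 103.33 | 13.33 | 144666.67 | 18666.67
hole | -314.16 | 41.00 | 85.00 | -12880.53 | -26703.54
Σ | 14799.11 |  |  | 680317.10 | 1170488.17
x_c = 680317.10 / 14799.11 = 45.97 in
y_c = 1170488.17 / 14799.11 = 79.09 in

x_c = 45.97 in, y_c = 79.09 in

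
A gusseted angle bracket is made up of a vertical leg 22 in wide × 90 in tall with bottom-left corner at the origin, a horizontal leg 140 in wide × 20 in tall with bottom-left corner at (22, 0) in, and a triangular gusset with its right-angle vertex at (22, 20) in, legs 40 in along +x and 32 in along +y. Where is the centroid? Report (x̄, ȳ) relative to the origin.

vertical leg: A = 22 × 90 = 1980.00, centroid at (11.00, 45.00).
horizontal leg: A = 140 × 20 = 2800.00, centroid at (92.00, 10.00).
gusset: A = ½·40·32 = 640.00, centroid at (35.33, 30.67).
ΣA = 5420.00 in², ΣAx̄ = 301993.33 in³, ΣAȳ = 136726.67 in³.
x̄ = 301993.33/5420.00 = 55.72 in; ȳ = 136726.67/5420.00 = 25.23 in.

x̄ = 55.72 in, ȳ = 25.23 in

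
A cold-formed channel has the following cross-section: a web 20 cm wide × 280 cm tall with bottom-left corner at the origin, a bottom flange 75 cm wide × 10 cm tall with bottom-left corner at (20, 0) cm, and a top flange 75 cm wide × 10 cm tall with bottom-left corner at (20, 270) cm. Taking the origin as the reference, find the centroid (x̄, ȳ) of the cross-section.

x̄ = 20.04 cm, ȳ = 140.00 cm

web: A = 20 × 280 = 5600.00, centroid at (10.00, 140.00).
bottom flange: A = 75 × 10 = 750.00, centroid at (57.50, 5.00).
top flange: A = 75 × 10 = 750.00, centroid at (57.50, 275.00).
ΣA = 7100.00 cm²
ΣAx̄ = (5600.00)(10.00) + (750.00)(57.50) + (750.00)(57.50) = 142250.00 cm³
ΣAȳ = (5600.00)(140.00) + (750.00)(5.00) + (750.00)(275.00) = 994000.00 cm³
x̄ = 142250.00 / 7100.00 = 20.04 cm
ȳ = 994000.00 / 7100.00 = 140.00 cm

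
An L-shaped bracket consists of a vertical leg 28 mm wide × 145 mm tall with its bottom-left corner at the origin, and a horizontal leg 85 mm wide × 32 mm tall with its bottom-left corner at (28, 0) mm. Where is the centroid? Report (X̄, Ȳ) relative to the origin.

vertical leg: A = 28 × 145 = 4060.00, centroid at (14.00, 72.50).
horizontal leg: A = 85 × 32 = 2720.00, centroid at (70.50, 16.00).
ΣA = 6780.00 mm²
ΣAX̄ = (4060.00)(14.00) + (2720.00)(70.50) = 248600.00 mm³
ΣAȲ = (4060.00)(72.50) + (2720.00)(16.00) = 337870.00 mm³
X̄ = 248600.00 / 6780.00 = 36.67 mm
Ȳ = 337870.00 / 6780.00 = 49.83 mm

X̄ = 36.67 mm, Ȳ = 49.83 mm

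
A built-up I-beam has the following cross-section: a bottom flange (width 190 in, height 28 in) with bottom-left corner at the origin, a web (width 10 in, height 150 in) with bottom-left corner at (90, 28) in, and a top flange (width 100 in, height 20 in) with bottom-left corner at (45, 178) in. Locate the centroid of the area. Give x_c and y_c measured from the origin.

Part | A | x̄ᵢ | ȳᵢ | A·x̄ᵢ | A·ȳᵢ
bottom flange | 5320.00 | 95.00 | 14.00 | 505400.00 | 74480.00
web | 1500.00 | 95.00 | 103.00 | 142500.00 | 154500.00
top flange | 2000.00 | 95.00 | 188.00 | 190000.00 | 376000.00
Σ | 8820.00 |  |  | 837900.00 | 604980.00
x_c = 837900.00 / 8820.00 = 95.00 in
y_c = 604980.00 / 8820.00 = 68.59 in

x_c = 95.00 in, y_c = 68.59 in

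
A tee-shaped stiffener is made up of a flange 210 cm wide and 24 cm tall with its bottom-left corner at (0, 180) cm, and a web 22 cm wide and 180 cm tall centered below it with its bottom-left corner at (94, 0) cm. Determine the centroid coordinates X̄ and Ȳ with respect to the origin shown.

X̄ = 105.00 cm, Ȳ = 147.12 cm

web: A = 22 × 180 = 3960.00, centroid at (105.00, 90.00).
flange: A = 210 × 24 = 5040.00, centroid at (105.00, 192.00).
ΣA = 9000.00 cm²
ΣAX̄ = (3960.00)(105.00) + (5040.00)(105.00) = 945000.00 cm³
ΣAȲ = (3960.00)(90.00) + (5040.00)(192.00) = 1324080.00 cm³
X̄ = 945000.00 / 9000.00 = 105.00 cm
Ȳ = 1324080.00 / 9000.00 = 147.12 cm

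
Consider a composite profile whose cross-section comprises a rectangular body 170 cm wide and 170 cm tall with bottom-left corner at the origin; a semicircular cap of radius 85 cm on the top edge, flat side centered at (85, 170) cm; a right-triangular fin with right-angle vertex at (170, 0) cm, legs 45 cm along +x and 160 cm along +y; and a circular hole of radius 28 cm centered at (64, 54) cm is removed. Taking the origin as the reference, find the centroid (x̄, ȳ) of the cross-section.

x̄ = 94.95 cm, ȳ = 117.29 cm

Part | A | x̄ᵢ | ȳᵢ | A·x̄ᵢ | A·ȳᵢ
rectangular body | 28900.00 | 85.00 | 85.00 | 2456500.00 | 2456500.00
semicircular top | 11349.00 | 85.00 | 206.08 | 964665.29 | 2338747.26
triangular fin | 3600.00 | 185.00 | 53.33 | 666000.00 | 192000.00
hole | -2463.01 | 64.00 | 54.00 | -157632.55 | -133002.47
Σ | 41385.99 |  |  | 3929532.74 | 4854244.79
x̄ = 3929532.74 / 41385.99 = 94.95 cm
ȳ = 4854244.79 / 41385.99 = 117.29 cm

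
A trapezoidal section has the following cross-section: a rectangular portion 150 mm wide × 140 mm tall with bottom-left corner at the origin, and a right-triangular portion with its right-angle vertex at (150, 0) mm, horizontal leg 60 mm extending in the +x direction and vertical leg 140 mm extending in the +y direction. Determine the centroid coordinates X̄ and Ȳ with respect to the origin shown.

X̄ = 90.83 mm, Ȳ = 66.11 mm

rectangular portion: A = 150 × 140 = 21000.00, centroid at (75.00, 70.00).
triangular portion: A = ½·60·140 = 4200.00, centroid at (170.00, 46.67).
ΣA = 25200.00 mm², ΣAX̄ = 2289000.00 mm³, ΣAȲ = 1666000.00 mm³.
X̄ = 2289000.00/25200.00 = 90.83 mm; Ȳ = 1666000.00/25200.00 = 66.11 mm.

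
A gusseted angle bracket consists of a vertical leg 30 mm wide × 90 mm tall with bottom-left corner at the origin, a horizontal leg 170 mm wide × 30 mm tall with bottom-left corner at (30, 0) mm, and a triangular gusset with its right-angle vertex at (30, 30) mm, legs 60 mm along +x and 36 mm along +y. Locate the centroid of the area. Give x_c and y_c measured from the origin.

Part | A | x̄ᵢ | ȳᵢ | A·x̄ᵢ | A·ȳᵢ
vertical leg | 2700.00 | 15.00 | 45.00 | 40500.00 | 121500.00
horizontal leg | 5100.00 | 115.00 | 15.00 | 586500.00 | 76500.00
gusset | 1080.00 | 50.00 | 42.00 | 54000.00 | 45360.00
Σ | 8880.00 |  |  | 681000.00 | 243360.00
x_c = 681000.00 / 8880.00 = 76.69 mm
y_c = 243360.00 / 8880.00 = 27.41 mm

x_c = 76.69 mm, y_c = 27.41 mm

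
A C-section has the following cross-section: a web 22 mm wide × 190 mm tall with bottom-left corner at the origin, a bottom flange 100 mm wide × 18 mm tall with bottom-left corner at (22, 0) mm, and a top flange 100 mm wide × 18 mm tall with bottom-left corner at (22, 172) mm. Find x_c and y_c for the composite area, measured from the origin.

x_c = 39.23 mm, y_c = 95.00 mm

web: A = 22 × 190 = 4180.00, centroid at (11.00, 95.00).
bottom flange: A = 100 × 18 = 1800.00, centroid at (72.00, 9.00).
top flange: A = 100 × 18 = 1800.00, centroid at (72.00, 181.00).
ΣA = 7780.00 mm², ΣAx_c = 305180.00 mm³, ΣAy_c = 739100.00 mm³.
x_c = 305180.00/7780.00 = 39.23 mm; y_c = 739100.00/7780.00 = 95.00 mm.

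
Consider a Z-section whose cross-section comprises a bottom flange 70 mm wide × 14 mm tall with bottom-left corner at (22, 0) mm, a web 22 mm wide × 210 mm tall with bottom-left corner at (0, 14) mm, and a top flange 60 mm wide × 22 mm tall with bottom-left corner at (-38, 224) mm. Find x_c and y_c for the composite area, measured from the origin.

x_c = 13.89 mm, y_c = 125.27 mm

Part | A | x̄ᵢ | ȳᵢ | A·x̄ᵢ | A·ȳᵢ
bottom flange | 980.00 | 57.00 | 7.00 | 55860.00 | 6860.00
web | 4620.00 | 11.00 | 119.00 | 50820.00 | 549780.00
top flange | 1320.00 | -8.00 | 235.00 | -10560.00 | 310200.00
Σ | 6920.00 |  |  | 96120.00 | 866840.00
x_c = 96120.00 / 6920.00 = 13.89 mm
y_c = 866840.00 / 6920.00 = 125.27 mm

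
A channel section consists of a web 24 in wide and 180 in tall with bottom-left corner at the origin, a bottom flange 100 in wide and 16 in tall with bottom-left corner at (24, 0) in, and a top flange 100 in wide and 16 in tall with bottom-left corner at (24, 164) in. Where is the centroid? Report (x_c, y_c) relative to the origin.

x_c = 38.38 in, y_c = 90.00 in

Part | A | x̄ᵢ | ȳᵢ | A·x̄ᵢ | A·ȳᵢ
web | 4320.00 | 12.00 | 90.00 | 51840.00 | 388800.00
bottom flange | 1600.00 | 74.00 | 8.00 | 118400.00 | 12800.00
top flange | 1600.00 | 74.00 | 172.00 | 118400.00 | 275200.00
Σ | 7520.00 |  |  | 288640.00 | 676800.00
x_c = 288640.00 / 7520.00 = 38.38 in
y_c = 676800.00 / 7520.00 = 90.00 in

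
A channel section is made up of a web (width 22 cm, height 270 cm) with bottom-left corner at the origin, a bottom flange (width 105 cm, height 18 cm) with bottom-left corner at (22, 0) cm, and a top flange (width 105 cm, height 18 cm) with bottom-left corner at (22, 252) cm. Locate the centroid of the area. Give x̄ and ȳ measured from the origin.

Part | A | x̄ᵢ | ȳᵢ | A·x̄ᵢ | A·ȳᵢ
web | 5940.00 | 11.00 | 135.00 | 65340.00 | 801900.00
bottom flange | 1890.00 | 74.50 | 9.00 | 140805.00 | 17010.00
top flange | 1890.00 | 74.50 | 261.00 | 140805.00 | 493290.00
Σ | 9720.00 |  |  | 346950.00 | 1312200.00
x̄ = 346950.00 / 9720.00 = 35.69 cm
ȳ = 1312200.00 / 9720.00 = 135.00 cm

x̄ = 35.69 cm, ȳ = 135.00 cm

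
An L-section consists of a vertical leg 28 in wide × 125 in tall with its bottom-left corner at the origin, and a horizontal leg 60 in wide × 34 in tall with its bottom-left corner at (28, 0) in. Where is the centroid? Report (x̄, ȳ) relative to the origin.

Part | A | x̄ᵢ | ȳᵢ | A·x̄ᵢ | A·ȳᵢ
vertical leg | 3500.00 | 14.00 | 62.50 | 49000.00 | 218750.00
horizontal leg | 2040.00 | 58.00 | 17.00 | 118320.00 | 34680.00
Σ | 5540.00 |  |  | 167320.00 | 253430.00
x̄ = 167320.00 / 5540.00 = 30.20 in
ȳ = 253430.00 / 5540.00 = 45.75 in

x̄ = 30.20 in, ȳ = 45.75 in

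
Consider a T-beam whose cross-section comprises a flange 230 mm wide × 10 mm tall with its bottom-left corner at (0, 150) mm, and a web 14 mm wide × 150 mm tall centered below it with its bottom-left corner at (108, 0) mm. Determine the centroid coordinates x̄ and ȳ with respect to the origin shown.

Part | A | x̄ᵢ | ȳᵢ | A·x̄ᵢ | A·ȳᵢ
web | 2100.00 | 115.00 | 75.00 | 241500.00 | 157500.00
flange | 2300.00 | 115.00 | 155.00 | 264500.00 | 356500.00
Σ | 4400.00 |  |  | 506000.00 | 514000.00
x̄ = 506000.00 / 4400.00 = 115.00 mm
ȳ = 514000.00 / 4400.00 = 116.82 mm

x̄ = 115.00 mm, ȳ = 116.82 mm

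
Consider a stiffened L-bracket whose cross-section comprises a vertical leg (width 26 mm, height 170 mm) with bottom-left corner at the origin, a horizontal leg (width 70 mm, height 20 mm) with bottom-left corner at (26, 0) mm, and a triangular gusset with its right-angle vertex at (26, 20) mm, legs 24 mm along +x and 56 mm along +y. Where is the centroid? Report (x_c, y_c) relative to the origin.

x_c = 25.52 mm, y_c = 64.03 mm

vertical leg: A = 26 × 170 = 4420.00, centroid at (13.00, 85.00).
horizontal leg: A = 70 × 20 = 1400.00, centroid at (61.00, 10.00).
gusset: A = ½·24·56 = 672.00, centroid at (34.00, 38.67).
ΣA = 6492.00 mm², ΣAx_c = 165708.00 mm³, ΣAy_c = 415684.00 mm³.
x_c = 165708.00/6492.00 = 25.52 mm; y_c = 415684.00/6492.00 = 64.03 mm.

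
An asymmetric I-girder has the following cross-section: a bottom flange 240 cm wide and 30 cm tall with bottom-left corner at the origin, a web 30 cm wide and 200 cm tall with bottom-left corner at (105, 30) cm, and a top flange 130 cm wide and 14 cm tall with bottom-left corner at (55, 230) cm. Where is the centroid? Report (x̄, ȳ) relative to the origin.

x̄ = 120.00 cm, ȳ = 87.84 cm

bottom flange: A = 240 × 30 = 7200.00, centroid at (120.00, 15.00).
web: A = 30 × 200 = 6000.00, centroid at (120.00, 130.00).
top flange: A = 130 × 14 = 1820.00, centroid at (120.00, 237.00).
ΣA = 15020.00 cm², ΣAx̄ = 1802400.00 cm³, ΣAȳ = 1319340.00 cm³.
x̄ = 1802400.00/15020.00 = 120.00 cm; ȳ = 1319340.00/15020.00 = 87.84 cm.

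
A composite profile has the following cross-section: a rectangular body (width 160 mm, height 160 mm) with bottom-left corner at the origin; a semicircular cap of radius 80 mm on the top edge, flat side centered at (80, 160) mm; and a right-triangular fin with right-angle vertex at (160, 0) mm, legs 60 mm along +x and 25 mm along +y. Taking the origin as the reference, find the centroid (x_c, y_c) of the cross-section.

x_c = 82.06 mm, y_c = 109.99 mm

rectangular body: A = 160 × 160 = 25600.00, centroid at (80.00, 80.00).
semicircular top: A = ½π·80² = 10053.10, centroid at (80.00, 193.95).
triangular fin: A = ½·60·25 = 750.00, centroid at (180.00, 8.33).
ΣA = 36403.10 mm²
ΣAx_c = (25600.00)(80.00) + (10053.10)(80.00) + (750.00)(180.00) = 2987247.72 mm³
ΣAy_c = (25600.00)(80.00) + (10053.10)(193.95) + (750.00)(8.33) = 4004078.77 mm³
x_c = 2987247.72 / 36403.10 = 82.06 mm
y_c = 4004078.77 / 36403.10 = 109.99 mm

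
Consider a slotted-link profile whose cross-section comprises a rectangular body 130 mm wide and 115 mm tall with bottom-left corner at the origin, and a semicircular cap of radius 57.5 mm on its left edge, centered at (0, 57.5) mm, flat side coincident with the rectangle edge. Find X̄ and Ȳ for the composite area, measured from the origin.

Part | A | x̄ᵢ | ȳᵢ | A·x̄ᵢ | A·ȳᵢ
rectangular body | 14950.00 | 65.00 | 57.50 | 971750.00 | 859625.00
semicircular end | 5193.45 | -24.40 | 57.50 | -126739.58 | 298623.11
Σ | 20143.45 |  |  | 845010.42 | 1158248.11
X̄ = 845010.42 / 20143.45 = 41.95 mm
Ȳ = 1158248.11 / 20143.45 = 57.50 mm

X̄ = 41.95 mm, Ȳ = 57.50 mm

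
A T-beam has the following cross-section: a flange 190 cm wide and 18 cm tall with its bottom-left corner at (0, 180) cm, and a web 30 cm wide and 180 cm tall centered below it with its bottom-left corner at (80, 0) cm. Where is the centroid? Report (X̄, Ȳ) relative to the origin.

web: A = 30 × 180 = 5400.00, centroid at (95.00, 90.00).
flange: A = 190 × 18 = 3420.00, centroid at (95.00, 189.00).
ΣA = 8820.00 cm², ΣAX̄ = 837900.00 cm³, ΣAȲ = 1132380.00 cm³.
X̄ = 837900.00/8820.00 = 95.00 cm; Ȳ = 1132380.00/8820.00 = 128.39 cm.

X̄ = 95.00 cm, Ȳ = 128.39 cm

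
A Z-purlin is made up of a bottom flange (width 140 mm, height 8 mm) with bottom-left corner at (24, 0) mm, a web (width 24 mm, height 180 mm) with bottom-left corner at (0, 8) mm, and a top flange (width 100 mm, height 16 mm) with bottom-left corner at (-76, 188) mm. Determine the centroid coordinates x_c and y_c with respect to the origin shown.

x_c = 16.41 mm, y_c = 105.32 mm

bottom flange: A = 140 × 8 = 1120.00, centroid at (94.00, 4.00).
web: A = 24 × 180 = 4320.00, centroid at (12.00, 98.00).
top flange: A = 100 × 16 = 1600.00, centroid at (-26.00, 196.00).
ΣA = 7040.00 mm²
ΣAx_c = (1120.00)(94.00) + (4320.00)(12.00) + (1600.00)(-26.00) = 115520.00 mm³
ΣAy_c = (1120.00)(4.00) + (4320.00)(98.00) + (1600.00)(196.00) = 741440.00 mm³
x_c = 115520.00 / 7040.00 = 16.41 mm
y_c = 741440.00 / 7040.00 = 105.32 mm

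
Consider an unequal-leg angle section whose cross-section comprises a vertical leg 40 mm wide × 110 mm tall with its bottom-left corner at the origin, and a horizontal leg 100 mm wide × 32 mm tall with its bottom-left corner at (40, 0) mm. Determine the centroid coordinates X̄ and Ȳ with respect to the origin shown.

X̄ = 49.47 mm, Ȳ = 38.58 mm

vertical leg: A = 40 × 110 = 4400.00, centroid at (20.00, 55.00).
horizontal leg: A = 100 × 32 = 3200.00, centroid at (90.00, 16.00).
ΣA = 7600.00 mm², ΣAX̄ = 376000.00 mm³, ΣAȲ = 293200.00 mm³.
X̄ = 376000.00/7600.00 = 49.47 mm; Ȳ = 293200.00/7600.00 = 38.58 mm.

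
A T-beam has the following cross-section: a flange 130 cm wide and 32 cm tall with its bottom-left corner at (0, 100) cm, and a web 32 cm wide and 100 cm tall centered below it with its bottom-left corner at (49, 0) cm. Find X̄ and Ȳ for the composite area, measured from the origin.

Part | A | x̄ᵢ | ȳᵢ | A·x̄ᵢ | A·ȳᵢ
web | 3200.00 | 65.00 | 50.00 | 208000.00 | 160000.00
flange | 4160.00 | 65.00 | 116.00 | 270400.00 | 482560.00
Σ | 7360.00 |  |  | 478400.00 | 642560.00
X̄ = 478400.00 / 7360.00 = 65.00 cm
Ȳ = 642560.00 / 7360.00 = 87.30 cm

X̄ = 65.00 cm, Ȳ = 87.30 cm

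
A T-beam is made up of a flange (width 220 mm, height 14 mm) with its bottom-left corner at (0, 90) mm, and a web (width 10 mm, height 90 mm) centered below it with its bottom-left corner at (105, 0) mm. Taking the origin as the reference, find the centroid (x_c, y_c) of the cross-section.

web: A = 10 × 90 = 900.00, centroid at (110.00, 45.00).
flange: A = 220 × 14 = 3080.00, centroid at (110.00, 97.00).
ΣA = 3980.00 mm², ΣAx_c = 437800.00 mm³, ΣAy_c = 339260.00 mm³.
x_c = 437800.00/3980.00 = 110.00 mm; y_c = 339260.00/3980.00 = 85.24 mm.

x_c = 110.00 mm, y_c = 85.24 mm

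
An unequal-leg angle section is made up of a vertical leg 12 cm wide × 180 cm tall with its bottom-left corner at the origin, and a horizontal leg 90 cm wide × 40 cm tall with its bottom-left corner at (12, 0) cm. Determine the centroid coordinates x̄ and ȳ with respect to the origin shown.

x̄ = 37.88 cm, ȳ = 46.25 cm

Part | A | x̄ᵢ | ȳᵢ | A·x̄ᵢ | A·ȳᵢ
vertical leg | 2160.00 | 6.00 | 90.00 | 12960.00 | 194400.00
horizontal leg | 3600.00 | 57.00 | 20.00 | 205200.00 | 72000.00
Σ | 5760.00 |  |  | 218160.00 | 266400.00
x̄ = 218160.00 / 5760.00 = 37.88 cm
ȳ = 266400.00 / 5760.00 = 46.25 cm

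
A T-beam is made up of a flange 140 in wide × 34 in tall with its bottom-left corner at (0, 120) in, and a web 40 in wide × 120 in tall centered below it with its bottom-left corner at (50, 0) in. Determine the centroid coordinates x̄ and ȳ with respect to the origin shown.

web: A = 40 × 120 = 4800.00, centroid at (70.00, 60.00).
flange: A = 140 × 34 = 4760.00, centroid at (70.00, 137.00).
ΣA = 9560.00 in²
ΣAx̄ = (4800.00)(70.00) + (4760.00)(70.00) = 669200.00 in³
ΣAȳ = (4800.00)(60.00) + (4760.00)(137.00) = 940120.00 in³
x̄ = 669200.00 / 9560.00 = 70.00 in
ȳ = 940120.00 / 9560.00 = 98.34 in

x̄ = 70.00 in, ȳ = 98.34 in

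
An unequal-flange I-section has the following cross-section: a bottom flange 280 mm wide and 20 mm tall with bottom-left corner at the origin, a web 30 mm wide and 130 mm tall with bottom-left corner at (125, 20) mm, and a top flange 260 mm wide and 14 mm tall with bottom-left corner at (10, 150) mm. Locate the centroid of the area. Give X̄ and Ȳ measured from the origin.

X̄ = 140.00 mm, Ȳ = 72.98 mm

Part | A | x̄ᵢ | ȳᵢ | A·x̄ᵢ | A·ȳᵢ
bottom flange | 5600.00 | 140.00 | 10.00 | 784000.00 | 56000.00
web | 3900.00 | 140.00 | 85.00 | 546000.00 | 331500.00
top flange | 3640.00 | 140.00 | 157.00 | 509600.00 | 571480.00
Σ | 13140.00 |  |  | 1839600.00 | 958980.00
X̄ = 1839600.00 / 13140.00 = 140.00 mm
Ȳ = 958980.00 / 13140.00 = 72.98 mm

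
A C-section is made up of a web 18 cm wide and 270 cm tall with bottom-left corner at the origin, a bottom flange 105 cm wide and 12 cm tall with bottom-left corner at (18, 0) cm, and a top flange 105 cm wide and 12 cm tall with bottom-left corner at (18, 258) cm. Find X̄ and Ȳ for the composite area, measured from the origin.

X̄ = 30.00 cm, Ȳ = 135.00 cm

Part | A | x̄ᵢ | ȳᵢ | A·x̄ᵢ | A·ȳᵢ
web | 4860.00 | 9.00 | 135.00 | 43740.00 | 656100.00
bottom flange | 1260.00 | 70.50 | 6.00 | 88830.00 | 7560.00
top flange | 1260.00 | 70.50 | 264.00 | 88830.00 | 332640.00
Σ | 7380.00 |  |  | 221400.00 | 996300.00
X̄ = 221400.00 / 7380.00 = 30.00 cm
Ȳ = 996300.00 / 7380.00 = 135.00 cm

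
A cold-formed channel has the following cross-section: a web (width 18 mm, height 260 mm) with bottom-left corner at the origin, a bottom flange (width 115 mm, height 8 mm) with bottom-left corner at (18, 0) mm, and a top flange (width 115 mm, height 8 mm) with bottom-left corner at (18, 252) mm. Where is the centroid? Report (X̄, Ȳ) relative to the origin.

web: A = 18 × 260 = 4680.00, centroid at (9.00, 130.00).
bottom flange: A = 115 × 8 = 920.00, centroid at (75.50, 4.00).
top flange: A = 115 × 8 = 920.00, centroid at (75.50, 256.00).
ΣA = 6520.00 mm²
ΣAX̄ = (4680.00)(9.00) + (920.00)(75.50) + (920.00)(75.50) = 181040.00 mm³
ΣAȲ = (4680.00)(130.00) + (920.00)(4.00) + (920.00)(256.00) = 847600.00 mm³
X̄ = 181040.00 / 6520.00 = 27.77 mm
Ȳ = 847600.00 / 6520.00 = 130.00 mm

X̄ = 27.77 mm, Ȳ = 130.00 mm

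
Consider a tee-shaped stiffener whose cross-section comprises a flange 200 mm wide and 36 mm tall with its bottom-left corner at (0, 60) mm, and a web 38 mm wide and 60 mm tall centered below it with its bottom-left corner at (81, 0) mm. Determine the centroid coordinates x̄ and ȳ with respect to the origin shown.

web: A = 38 × 60 = 2280.00, centroid at (100.00, 30.00).
flange: A = 200 × 36 = 7200.00, centroid at (100.00, 78.00).
ΣA = 9480.00 mm², ΣAx̄ = 948000.00 mm³, ΣAȳ = 630000.00 mm³.
x̄ = 948000.00/9480.00 = 100.00 mm; ȳ = 630000.00/9480.00 = 66.46 mm.

x̄ = 100.00 mm, ȳ = 66.46 mm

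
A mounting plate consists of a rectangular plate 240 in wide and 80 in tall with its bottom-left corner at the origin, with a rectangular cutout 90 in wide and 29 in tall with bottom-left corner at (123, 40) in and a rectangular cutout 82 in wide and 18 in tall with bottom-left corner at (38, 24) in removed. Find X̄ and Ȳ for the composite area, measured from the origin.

plate: A = 240 × 80 = 19200.00, centroid at (120.00, 40.00).
hole 1: A = −(90 × 29) = -2610.00, centroid at (168.00, 54.50).
hole 2: A = −(82 × 18) = -1476.00, centroid at (79.00, 33.00).
ΣA = 15114.00 in²
ΣAX̄ = (19200.00)(120.00) + (-2610.00)(168.00) + (-1476.00)(79.00) = 1748916.00 in³
ΣAȲ = (19200.00)(40.00) + (-2610.00)(54.50) + (-1476.00)(33.00) = 577047.00 in³
X̄ = 1748916.00 / 15114.00 = 115.71 in
Ȳ = 577047.00 / 15114.00 = 38.18 in

X̄ = 115.71 in, Ȳ = 38.18 in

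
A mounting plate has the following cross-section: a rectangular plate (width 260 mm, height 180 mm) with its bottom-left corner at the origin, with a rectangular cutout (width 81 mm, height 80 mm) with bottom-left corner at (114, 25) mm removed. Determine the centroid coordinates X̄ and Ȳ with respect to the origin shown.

plate: A = 260 × 180 = 46800.00, centroid at (130.00, 90.00).
hole: A = −(81 × 80) = -6480.00, centroid at (154.50, 65.00).
ΣA = 40320.00 mm²
ΣAX̄ = (46800.00)(130.00) + (-6480.00)(154.50) = 5082840.00 mm³
ΣAȲ = (46800.00)(90.00) + (-6480.00)(65.00) = 3790800.00 mm³
X̄ = 5082840.00 / 40320.00 = 126.06 mm
Ȳ = 3790800.00 / 40320.00 = 94.02 mm

X̄ = 126.06 mm, Ȳ = 94.02 mm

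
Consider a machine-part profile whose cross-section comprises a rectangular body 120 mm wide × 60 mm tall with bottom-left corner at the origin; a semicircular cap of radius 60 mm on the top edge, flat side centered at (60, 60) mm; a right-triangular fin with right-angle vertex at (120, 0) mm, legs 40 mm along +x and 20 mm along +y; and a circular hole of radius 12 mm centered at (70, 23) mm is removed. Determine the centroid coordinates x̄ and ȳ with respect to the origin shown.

rectangular body: A = 120 × 60 = 7200.00, centroid at (60.00, 30.00).
semicircular top: A = ½π·60² = 5654.87, centroid at (60.00, 85.46).
triangular fin: A = ½·40·20 = 400.00, centroid at (133.33, 6.67).
hole: A = −π·12² = -452.39, centroid at (70.00, 23.00).
ΣA = 12802.48 mm², ΣAx̄ = 792958.09 mm³, ΣAȳ = 691553.72 mm³.
x̄ = 792958.09/12802.48 = 61.94 mm; ȳ = 691553.72/12802.48 = 54.02 mm.

x̄ = 61.94 mm, ȳ = 54.02 mm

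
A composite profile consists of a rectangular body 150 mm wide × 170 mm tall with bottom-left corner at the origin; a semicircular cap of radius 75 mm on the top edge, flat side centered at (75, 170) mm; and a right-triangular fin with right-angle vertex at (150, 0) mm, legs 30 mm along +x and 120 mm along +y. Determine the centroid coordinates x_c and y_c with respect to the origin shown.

rectangular body: A = 150 × 170 = 25500.00, centroid at (75.00, 85.00).
semicircular top: A = ½π·75² = 8835.73, centroid at (75.00, 201.83).
triangular fin: A = ½·30·120 = 1800.00, centroid at (160.00, 40.00).
ΣA = 36135.73 mm², ΣAx_c = 2863179.70 mm³, ΣAy_c = 4022823.99 mm³.
x_c = 2863179.70/36135.73 = 79.23 mm; y_c = 4022823.99/36135.73 = 111.33 mm.

x_c = 79.23 mm, y_c = 111.33 mm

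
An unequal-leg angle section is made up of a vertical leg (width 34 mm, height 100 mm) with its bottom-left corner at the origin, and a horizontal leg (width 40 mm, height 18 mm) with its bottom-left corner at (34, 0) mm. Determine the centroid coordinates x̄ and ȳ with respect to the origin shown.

Part | A | x̄ᵢ | ȳᵢ | A·x̄ᵢ | A·ȳᵢ
vertical leg | 3400.00 | 17.00 | 50.00 | 57800.00 | 170000.00
horizontal leg | 720.00 | 54.00 | 9.00 | 38880.00 | 6480.00
Σ | 4120.00 |  |  | 96680.00 | 176480.00
x̄ = 96680.00 / 4120.00 = 23.47 mm
ȳ = 176480.00 / 4120.00 = 42.83 mm

x̄ = 23.47 mm, ȳ = 42.83 mm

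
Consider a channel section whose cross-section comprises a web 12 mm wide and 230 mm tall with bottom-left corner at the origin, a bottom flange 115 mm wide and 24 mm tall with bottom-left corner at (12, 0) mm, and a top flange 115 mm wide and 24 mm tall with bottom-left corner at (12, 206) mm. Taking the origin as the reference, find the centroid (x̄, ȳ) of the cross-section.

x̄ = 48.33 mm, ȳ = 115.00 mm

Part | A | x̄ᵢ | ȳᵢ | A·x̄ᵢ | A·ȳᵢ
web | 2760.00 | 6.00 | 115.00 | 16560.00 | 317400.00
bottom flange | 2760.00 | 69.50 | 12.00 | 191820.00 | 33120.00
top flange | 2760.00 | 69.50 | 218.00 | 191820.00 | 601680.00
Σ | 8280.00 |  |  | 400200.00 | 952200.00
x̄ = 400200.00 / 8280.00 = 48.33 mm
ȳ = 952200.00 / 8280.00 = 115.00 mm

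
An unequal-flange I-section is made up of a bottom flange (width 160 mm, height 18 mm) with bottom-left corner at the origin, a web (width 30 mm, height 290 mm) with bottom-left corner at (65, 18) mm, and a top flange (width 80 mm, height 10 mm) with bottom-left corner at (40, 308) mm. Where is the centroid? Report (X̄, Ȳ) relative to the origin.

bottom flange: A = 160 × 18 = 2880.00, centroid at (80.00, 9.00).
web: A = 30 × 290 = 8700.00, centroid at (80.00, 163.00).
top flange: A = 80 × 10 = 800.00, centroid at (80.00, 313.00).
ΣA = 12380.00 mm²
ΣAX̄ = (2880.00)(80.00) + (8700.00)(80.00) + (800.00)(80.00) = 990400.00 mm³
ΣAȲ = (2880.00)(9.00) + (8700.00)(163.00) + (800.00)(313.00) = 1694420.00 mm³
X̄ = 990400.00 / 12380.00 = 80.00 mm
Ȳ = 1694420.00 / 12380.00 = 136.87 mm

X̄ = 80.00 mm, Ȳ = 136.87 mm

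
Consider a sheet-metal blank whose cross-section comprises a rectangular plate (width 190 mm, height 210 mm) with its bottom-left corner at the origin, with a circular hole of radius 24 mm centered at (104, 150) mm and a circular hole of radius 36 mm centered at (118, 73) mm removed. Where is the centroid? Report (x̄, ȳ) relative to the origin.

x̄ = 91.77 mm, ȳ = 106.44 mm

Part | A | x̄ᵢ | ȳᵢ | A·x̄ᵢ | A·ȳᵢ
plate | 39900.00 | 95.00 | 105.00 | 3790500.00 | 4189500.00
hole 1 | -1809.56 | 104.00 | 150.00 | -188193.97 | -271433.61
hole 2 | -4071.50 | 118.00 | 73.00 | -480437.48 | -297219.80
Σ | 34018.94 |  |  | 3121868.55 | 3620846.60
x̄ = 3121868.55 / 34018.94 = 91.77 mm
ȳ = 3620846.60 / 34018.94 = 106.44 mm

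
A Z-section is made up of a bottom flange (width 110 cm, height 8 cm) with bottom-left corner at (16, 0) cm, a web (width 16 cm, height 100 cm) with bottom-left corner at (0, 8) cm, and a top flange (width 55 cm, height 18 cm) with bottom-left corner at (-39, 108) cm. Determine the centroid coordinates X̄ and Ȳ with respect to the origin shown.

X̄ = 18.41 cm, Ȳ = 61.14 cm

Part | A | x̄ᵢ | ȳᵢ | A·x̄ᵢ | A·ȳᵢ
bottom flange | 880.00 | 71.00 | 4.00 | 62480.00 | 3520.00
web | 1600.00 | 8.00 | 58.00 | 12800.00 | 92800.00
top flange | 990.00 | -11.50 | 117.00 | -11385.00 | 115830.00
Σ | 3470.00 |  |  | 63895.00 | 212150.00
X̄ = 63895.00 / 3470.00 = 18.41 cm
Ȳ = 212150.00 / 3470.00 = 61.14 cm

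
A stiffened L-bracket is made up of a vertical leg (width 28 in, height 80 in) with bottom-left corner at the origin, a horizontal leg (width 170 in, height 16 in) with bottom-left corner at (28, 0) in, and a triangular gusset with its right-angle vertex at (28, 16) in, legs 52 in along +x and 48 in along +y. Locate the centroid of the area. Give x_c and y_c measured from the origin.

Part | A | x̄ᵢ | ȳᵢ | A·x̄ᵢ | A·ȳᵢ
vertical leg | 2240.00 | 14.00 | 40.00 | 31360.00 | 89600.00
horizontal leg | 2720.00 | 113.00 | 8.00 | 307360.00 | 21760.00
gusset | 1248.00 | 45.33 | 32.00 | 56576.00 | 39936.00
Σ | 6208.00 |  |  | 395296.00 | 151296.00
x_c = 395296.00 / 6208.00 = 63.68 in
y_c = 151296.00 / 6208.00 = 24.37 in

x_c = 63.68 in, y_c = 24.37 in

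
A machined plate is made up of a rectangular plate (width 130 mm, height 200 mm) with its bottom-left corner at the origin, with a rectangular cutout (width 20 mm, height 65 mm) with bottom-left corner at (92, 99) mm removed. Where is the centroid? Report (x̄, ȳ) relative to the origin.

Part | A | x̄ᵢ | ȳᵢ | A·x̄ᵢ | A·ȳᵢ
plate | 26000.00 | 65.00 | 100.00 | 1690000.00 | 2600000.00
hole | -1300.00 | 102.00 | 131.50 | -132600.00 | -170950.00
Σ | 24700.00 |  |  | 1557400.00 | 2429050.00
x̄ = 1557400.00 / 24700.00 = 63.05 mm
ȳ = 2429050.00 / 24700.00 = 98.34 mm

x̄ = 63.05 mm, ȳ = 98.34 mm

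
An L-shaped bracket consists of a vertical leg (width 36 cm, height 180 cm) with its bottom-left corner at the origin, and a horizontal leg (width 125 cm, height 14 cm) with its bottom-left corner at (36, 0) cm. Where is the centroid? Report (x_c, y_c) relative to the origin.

vertical leg: A = 36 × 180 = 6480.00, centroid at (18.00, 90.00).
horizontal leg: A = 125 × 14 = 1750.00, centroid at (98.50, 7.00).
ΣA = 8230.00 cm², ΣAx_c = 289015.00 cm³, ΣAy_c = 595450.00 cm³.
x_c = 289015.00/8230.00 = 35.12 cm; y_c = 595450.00/8230.00 = 72.35 cm.

x_c = 35.12 cm, y_c = 72.35 cm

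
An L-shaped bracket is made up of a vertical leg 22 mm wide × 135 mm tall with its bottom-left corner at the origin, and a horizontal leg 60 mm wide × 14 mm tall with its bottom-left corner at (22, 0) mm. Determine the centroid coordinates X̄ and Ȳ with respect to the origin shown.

X̄ = 20.04 mm, Ȳ = 54.16 mm

vertical leg: A = 22 × 135 = 2970.00, centroid at (11.00, 67.50).
horizontal leg: A = 60 × 14 = 840.00, centroid at (52.00, 7.00).
ΣA = 3810.00 mm²
ΣAX̄ = (2970.00)(11.00) + (840.00)(52.00) = 76350.00 mm³
ΣAȲ = (2970.00)(67.50) + (840.00)(7.00) = 206355.00 mm³
X̄ = 76350.00 / 3810.00 = 20.04 mm
Ȳ = 206355.00 / 3810.00 = 54.16 mm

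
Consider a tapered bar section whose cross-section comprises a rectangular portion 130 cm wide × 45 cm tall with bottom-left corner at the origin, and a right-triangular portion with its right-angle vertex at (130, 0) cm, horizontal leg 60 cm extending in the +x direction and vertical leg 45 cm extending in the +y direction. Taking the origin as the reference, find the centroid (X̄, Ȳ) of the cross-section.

X̄ = 80.94 cm, Ȳ = 21.09 cm

Part | A | x̄ᵢ | ȳᵢ | A·x̄ᵢ | A·ȳᵢ
rectangular portion | 5850.00 | 65.00 | 22.50 | 380250.00 | 131625.00
triangular portion | 1350.00 | 150.00 | 15.00 | 202500.00 | 20250.00
Σ | 7200.00 |  |  | 582750.00 | 151875.00
X̄ = 582750.00 / 7200.00 = 80.94 cm
Ȳ = 151875.00 / 7200.00 = 21.09 cm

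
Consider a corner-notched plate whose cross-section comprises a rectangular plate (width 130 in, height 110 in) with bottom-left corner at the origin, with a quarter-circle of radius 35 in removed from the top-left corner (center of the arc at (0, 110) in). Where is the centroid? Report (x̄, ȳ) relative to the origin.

x̄ = 68.62 in, ȳ = 52.10 in

plate: A = 130 × 110 = 14300.00, centroid at (65.00, 55.00).
removed quarter-circle: A = −¼π·35² = -962.11, centroid at (14.85, 95.15).
ΣA = 13337.89 in², ΣAx̄ = 915208.33 in³, ΣAȳ = 694959.26 in³.
x̄ = 915208.33/13337.89 = 68.62 in; ȳ = 694959.26/13337.89 = 52.10 in.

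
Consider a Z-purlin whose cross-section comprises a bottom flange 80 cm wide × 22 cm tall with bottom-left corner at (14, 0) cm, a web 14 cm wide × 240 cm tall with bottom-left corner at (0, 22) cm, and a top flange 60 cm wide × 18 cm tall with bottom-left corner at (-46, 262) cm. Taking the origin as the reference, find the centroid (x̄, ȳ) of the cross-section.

x̄ = 16.34 cm, ȳ = 127.28 cm

Part | A | x̄ᵢ | ȳᵢ | A·x̄ᵢ | A·ȳᵢ
bottom flange | 1760.00 | 54.00 | 11.00 | 95040.00 | 19360.00
web | 3360.00 | 7.00 | 142.00 | 23520.00 | 477120.00
top flange | 1080.00 | -16.00 | 271.00 | -17280.00 | 292680.00
Σ | 6200.00 |  |  | 101280.00 | 789160.00
x̄ = 101280.00 / 6200.00 = 16.34 cm
ȳ = 789160.00 / 6200.00 = 127.28 cm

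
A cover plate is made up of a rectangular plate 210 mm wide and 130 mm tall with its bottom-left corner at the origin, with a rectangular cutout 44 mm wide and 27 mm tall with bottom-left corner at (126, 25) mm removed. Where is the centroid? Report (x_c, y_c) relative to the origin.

x_c = 103.04 mm, y_c = 66.21 mm

plate: A = 210 × 130 = 27300.00, centroid at (105.00, 65.00).
hole: A = −(44 × 27) = -1188.00, centroid at (148.00, 38.50).
ΣA = 26112.00 mm², ΣAx_c = 2690676.00 mm³, ΣAy_c = 1728762.00 mm³.
x_c = 2690676.00/26112.00 = 103.04 mm; y_c = 1728762.00/26112.00 = 66.21 mm.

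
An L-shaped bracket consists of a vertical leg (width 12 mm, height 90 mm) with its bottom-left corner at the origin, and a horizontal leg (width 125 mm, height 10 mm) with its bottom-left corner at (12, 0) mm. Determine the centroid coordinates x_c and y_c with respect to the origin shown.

vertical leg: A = 12 × 90 = 1080.00, centroid at (6.00, 45.00).
horizontal leg: A = 125 × 10 = 1250.00, centroid at (74.50, 5.00).
ΣA = 2330.00 mm², ΣAx_c = 99605.00 mm³, ΣAy_c = 54850.00 mm³.
x_c = 99605.00/2330.00 = 42.75 mm; y_c = 54850.00/2330.00 = 23.54 mm.

x_c = 42.75 mm, y_c = 23.54 mm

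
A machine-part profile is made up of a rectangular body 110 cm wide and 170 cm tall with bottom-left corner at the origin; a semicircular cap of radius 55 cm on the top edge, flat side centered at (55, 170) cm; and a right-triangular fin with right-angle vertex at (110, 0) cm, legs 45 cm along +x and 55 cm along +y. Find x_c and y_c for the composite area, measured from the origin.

x_c = 58.51 cm, y_c = 102.51 cm

rectangular body: A = 110 × 170 = 18700.00, centroid at (55.00, 85.00).
semicircular top: A = ½π·55² = 4751.66, centroid at (55.00, 193.34).
triangular fin: A = ½·45·55 = 1237.50, centroid at (125.00, 18.33).
ΣA = 24689.16 cm², ΣAx_c = 1444528.74 cm³, ΣAy_c = 2530886.18 cm³.
x_c = 1444528.74/24689.16 = 58.51 cm; y_c = 2530886.18/24689.16 = 102.51 cm.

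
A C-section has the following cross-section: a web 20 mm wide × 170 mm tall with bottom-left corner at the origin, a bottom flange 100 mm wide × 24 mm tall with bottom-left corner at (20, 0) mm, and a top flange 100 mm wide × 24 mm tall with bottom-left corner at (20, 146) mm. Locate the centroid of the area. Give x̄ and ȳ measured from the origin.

web: A = 20 × 170 = 3400.00, centroid at (10.00, 85.00).
bottom flange: A = 100 × 24 = 2400.00, centroid at (70.00, 12.00).
top flange: A = 100 × 24 = 2400.00, centroid at (70.00, 158.00).
ΣA = 8200.00 mm², ΣAx̄ = 370000.00 mm³, ΣAȳ = 697000.00 mm³.
x̄ = 370000.00/8200.00 = 45.12 mm; ȳ = 697000.00/8200.00 = 85.00 mm.

x̄ = 45.12 mm, ȳ = 85.00 mm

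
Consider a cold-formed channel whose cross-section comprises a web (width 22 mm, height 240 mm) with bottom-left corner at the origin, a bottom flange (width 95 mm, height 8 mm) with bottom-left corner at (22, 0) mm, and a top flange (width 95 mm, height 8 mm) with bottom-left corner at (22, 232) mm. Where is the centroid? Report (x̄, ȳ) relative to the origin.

web: A = 22 × 240 = 5280.00, centroid at (11.00, 120.00).
bottom flange: A = 95 × 8 = 760.00, centroid at (69.50, 4.00).
top flange: A = 95 × 8 = 760.00, centroid at (69.50, 236.00).
ΣA = 6800.00 mm²
ΣAx̄ = (5280.00)(11.00) + (760.00)(69.50) + (760.00)(69.50) = 163720.00 mm³
ΣAȳ = (5280.00)(120.00) + (760.00)(4.00) + (760.00)(236.00) = 816000.00 mm³
x̄ = 163720.00 / 6800.00 = 24.08 mm
ȳ = 816000.00 / 6800.00 = 120.00 mm

x̄ = 24.08 mm, ȳ = 120.00 mm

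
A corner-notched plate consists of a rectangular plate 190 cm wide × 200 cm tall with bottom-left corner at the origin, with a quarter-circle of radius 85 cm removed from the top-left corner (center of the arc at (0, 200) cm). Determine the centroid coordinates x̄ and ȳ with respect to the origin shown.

plate: A = 190 × 200 = 38000.00, centroid at (95.00, 100.00).
removed quarter-circle: A = −¼π·85² = -5674.50, centroid at (36.08, 163.92).
ΣA = 32325.50 cm²
ΣAx̄ = (38000.00)(95.00) + (-5674.50)(36.08) = 3405291.67 cm³
ΣAȳ = (38000.00)(100.00) + (-5674.50)(163.92) = 2869807.99 cm³
x̄ = 3405291.67 / 32325.50 = 105.34 cm
ȳ = 2869807.99 / 32325.50 = 88.78 cm

x̄ = 105.34 cm, ȳ = 88.78 cm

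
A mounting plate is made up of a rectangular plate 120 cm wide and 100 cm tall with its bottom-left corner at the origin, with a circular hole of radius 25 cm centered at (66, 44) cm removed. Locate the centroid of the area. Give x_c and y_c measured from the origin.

plate: A = 120 × 100 = 12000.00, centroid at (60.00, 50.00).
hole: A = −π·25² = -1963.50, centroid at (66.00, 44.00).
ΣA = 10036.50 cm², ΣAx_c = 590409.30 cm³, ΣAy_c = 513606.20 cm³.
x_c = 590409.30/10036.50 = 58.83 cm; y_c = 513606.20/10036.50 = 51.17 cm.

x_c = 58.83 cm, y_c = 51.17 cm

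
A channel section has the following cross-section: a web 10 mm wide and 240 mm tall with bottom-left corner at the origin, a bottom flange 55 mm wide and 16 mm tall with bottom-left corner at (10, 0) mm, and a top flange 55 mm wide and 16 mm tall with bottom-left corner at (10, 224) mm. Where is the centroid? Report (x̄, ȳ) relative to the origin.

x̄ = 18.75 mm, ȳ = 120.00 mm

web: A = 10 × 240 = 2400.00, centroid at (5.00, 120.00).
bottom flange: A = 55 × 16 = 880.00, centroid at (37.50, 8.00).
top flange: A = 55 × 16 = 880.00, centroid at (37.50, 232.00).
ΣA = 4160.00 mm²
ΣAx̄ = (2400.00)(5.00) + (880.00)(37.50) + (880.00)(37.50) = 78000.00 mm³
ΣAȳ = (2400.00)(120.00) + (880.00)(8.00) + (880.00)(232.00) = 499200.00 mm³
x̄ = 78000.00 / 4160.00 = 18.75 mm
ȳ = 499200.00 / 4160.00 = 120.00 mm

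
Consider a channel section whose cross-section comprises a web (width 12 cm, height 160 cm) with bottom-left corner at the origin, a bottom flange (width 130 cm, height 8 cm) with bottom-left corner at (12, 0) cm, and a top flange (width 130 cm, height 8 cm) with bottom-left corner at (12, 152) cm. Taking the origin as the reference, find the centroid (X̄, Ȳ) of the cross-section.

web: A = 12 × 160 = 1920.00, centroid at (6.00, 80.00).
bottom flange: A = 130 × 8 = 1040.00, centroid at (77.00, 4.00).
top flange: A = 130 × 8 = 1040.00, centroid at (77.00, 156.00).
ΣA = 4000.00 cm², ΣAX̄ = 171680.00 cm³, ΣAȲ = 320000.00 cm³.
X̄ = 171680.00/4000.00 = 42.92 cm; Ȳ = 320000.00/4000.00 = 80.00 cm.

X̄ = 42.92 cm, Ȳ = 80.00 cm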